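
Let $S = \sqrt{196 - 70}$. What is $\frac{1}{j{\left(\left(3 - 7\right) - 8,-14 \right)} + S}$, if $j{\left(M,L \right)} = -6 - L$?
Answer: $- \frac{4}{31} + \frac{3 \sqrt{14}}{62} \approx 0.052016$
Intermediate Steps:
$S = 3 \sqrt{14}$ ($S = \sqrt{126} = 3 \sqrt{14} \approx 11.225$)
$\frac{1}{j{\left(\left(3 - 7\right) - 8,-14 \right)} + S} = \frac{1}{\left(-6 - -14\right) + 3 \sqrt{14}} = \frac{1}{\left(-6 + 14\right) + 3 \sqrt{14}} = \frac{1}{8 + 3 \sqrt{14}}$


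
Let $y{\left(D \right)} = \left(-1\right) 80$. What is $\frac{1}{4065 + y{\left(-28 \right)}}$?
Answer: $\frac{1}{3985} \approx 0.00025094$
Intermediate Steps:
$y{\left(D \right)} = -80$
$\frac{1}{4065 + y{\left(-28 \right)}} = \frac{1}{4065 - 80} = \frac{1}{3985}$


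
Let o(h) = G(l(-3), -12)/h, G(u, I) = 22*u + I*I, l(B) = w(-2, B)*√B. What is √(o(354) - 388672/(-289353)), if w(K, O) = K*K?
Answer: 2*√(127509988017810 + 18112542645747*I*√3)/17071827 ≈ 1.3327 + 0.16154*I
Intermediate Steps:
w(K, O) = K²
l(B) = 4*√B (l(B) = (-2)²*√B = 4*√B)
G(u, I) = I² + 22*u (G(u, I) = 22*u + I² = I² + 22*u)
o(h) = (144 + 88*I*√3)/h (o(h) = ((-12)² + 22*(4*√(-3)))/h = (144 + 22*(4*(I*√3)))/h = (144 + 22*(4*I*√3))/h = (144 + 88*I*√3)/h)
√(o(354) - 388672/(-289353)) = √(8*(18 + 11*I*√3)/354 - 388672/(-289353)) = √(8*(1/354)*(18 + 11*I*√3) - 388672*(-1/289353)) = √((24/59 + 44*I*√3/177) + 388672/289353) = √(29876120/17071827 + 44*I*√3/177)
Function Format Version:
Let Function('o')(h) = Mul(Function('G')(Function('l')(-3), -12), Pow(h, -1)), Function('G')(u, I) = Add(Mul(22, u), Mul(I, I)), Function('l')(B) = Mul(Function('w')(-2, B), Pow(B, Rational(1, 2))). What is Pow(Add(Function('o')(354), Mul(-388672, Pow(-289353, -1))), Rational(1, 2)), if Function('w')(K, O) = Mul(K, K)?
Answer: Mul(Rational(2, 17071827), Pow(Add(127509988017810, Mul(18112542645747, I, Pow(3, Rational(1, 2)))), Rational(1, 2))) ≈ Add(1.3327, Mul(0.16154, I))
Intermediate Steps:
Function('w')(K, O) = Pow(K, 2)
Function('l')(B) = Mul(4, Pow(B, Rational(1, 2))) (Function('l')(B) = Mul(Pow(-2, 2), Pow(B, Rational(1, 2))) = Mul(4, Pow(B, Rational(1, 2))))
Function('G')(u, I) = Add(Pow(I, 2), Mul(22, u)) (Function('G')(u, I) = Add(Mul(22, u), Pow(I, 2)) = Add(Pow(I, 2), Mul(22, u)))
Function('o')(h) = Mul(Pow(h, -1), Add(144, Mul(88, I, Pow(3, Rational(1, 2))))) (Function('o')(h) = Mul(Add(Pow(-12, 2), Mul(22, Mul(4, Pow(-3, Rational(1, 2))))), Pow(h, -1)) = Mul(Add(144, Mul(22, Mul(4, Mul(I, Pow(3, Rational(1, 2)))))), Pow(h, -1)) = Mul(Add(144, Mul(22, Mul(4, I, Pow(3, Rational(1, 2))))), Pow(h, -1)) = Mul(Add(144, Mul(88, I, Pow(3, Rational(1, 2)))), Pow(h, -1)) = Mul(Pow(h, -1), Add(144, Mul(88, I, Pow(3, Rational(1, 2))))))
Pow(Add(Function('o')(354), Mul(-388672, Pow(-289353, -1))), Rational(1, 2)) = Pow(Add(Mul(8, Pow(354, -1), Add(18, Mul(11, I, Pow(3, Rational(1, 2))))), Mul(-388672, Pow(-289353, -1))), Rational(1, 2)) = Pow(Add(Mul(8, Rational(1, 354), Add(18, Mul(11, I, Pow(3, Rational(1, 2))))), Mul(-388672, Rational(-1, 289353))), Rational(1, 2)) = Pow(Add(Add(Rational(24, 59), Mul(Rational(44, 177), I, Pow(3, Rational(1, 2)))), Rational(388672, 289353)), Rational(1, 2)) = Pow(Add(Rational(29876120, 17071827), Mul(Rational(44, 177), I, Pow(3, Rational(1, 2)))), Rational(1, 2))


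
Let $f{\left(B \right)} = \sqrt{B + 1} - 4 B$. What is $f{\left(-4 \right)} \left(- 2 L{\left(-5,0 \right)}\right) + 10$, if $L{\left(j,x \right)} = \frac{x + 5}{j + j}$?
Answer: $26 + i \sqrt{3} \approx 26.0 + 1.732 i$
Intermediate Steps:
$L{\left(j,x \right)} = \frac{5 + x}{2 j}$
$f{\left(B \right)} = \sqrt{1 + B} - 4 B$
$f{\left(-4 \right)} \left(- 2 L{\left(-5,0 \right)}\right) + 10 = \left(\sqrt{1 - 4} - -16\right) \left(- 2 \frac{5 + 0}{2 \left(-5\right)}\right) + 10 = \left(\sqrt{-3} + 16\right) \left(- 2 \cdot \frac{1}{2} \left(- \frac{1}{5}\right) 5\right) + 10 = \left(i \sqrt{3} + 16\right) \left(\left(-2\right) \left(- \frac{1}{2}\right)\right) + 10 = \left(16 + i \sqrt{3}\right) 1 + 10 = \left(16 + i \sqrt{3}\right) + 10 = 26 + i \sqrt{3}$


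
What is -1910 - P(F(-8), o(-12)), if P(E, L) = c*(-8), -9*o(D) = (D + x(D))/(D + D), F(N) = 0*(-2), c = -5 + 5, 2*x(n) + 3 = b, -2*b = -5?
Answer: -1910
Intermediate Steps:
b = 5/2 (b = -1/2*(-5) = 5/2 ≈ 2.5000)
x(n) = -1/4 (x(n) = -3/2 + (1/2)*(5/2) = -3/2 + 5/4 = -1/4)
c = 0
F(N) = 0
o(D) = -(-1/4 + D)/(18*D) (o(D) = -(D - 1/4)/(9*(D + D)) = -(-1/4 + D)/(9*(2*D)) = -(-1/4 + D)*1/(2*D)/9 = -(-1/4 + D)/(18*D))
P(E, L) = 0 (P(E, L) = 0*(-8) = 0)
-1910 - P(F(-8), o(-12)) = -1910 - 1*0 = -1910 + 0 = -1910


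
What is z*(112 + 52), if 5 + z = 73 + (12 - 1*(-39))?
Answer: 19516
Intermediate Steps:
z = 119 (z = -5 + (73 + (12 - 1*(-39))) = -5 + (73 + (12 + 39)) = -5 + (73 + 51) = -5 + 124 = 119)
z*(112 + 52) = 119*(112 + 52) = 119*164 = 19516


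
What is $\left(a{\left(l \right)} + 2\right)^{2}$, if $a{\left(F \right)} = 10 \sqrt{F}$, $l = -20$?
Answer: $-1996 + 80 i \sqrt{5} \approx -1996.0 + 178.89 i$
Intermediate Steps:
$\left(a{\left(l \right)} + 2\right)^{2} = \left(10 \sqrt{-20} + 2\right)^{2} = \left(10 \cdot 2 i \sqrt{5} + 2\right)^{2} = \left(20 i \sqrt{5} + 2\right)^{2} = \left(2 + 20 i \sqrt{5}\right)^{2}$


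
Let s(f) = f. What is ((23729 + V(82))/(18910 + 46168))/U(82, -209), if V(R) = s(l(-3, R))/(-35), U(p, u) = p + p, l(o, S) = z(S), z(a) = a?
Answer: 830433/373547720 ≈ 0.0022231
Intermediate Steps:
l(o, S) = S
U(p, u) = 2*p
V(R) = -R/35 (V(R) = R/(-35) = R*(-1/35) = -R/35)
((23729 + V(82))/(18910 + 46168))/U(82, -209) = ((23729 - 1/35*82)/(18910 + 46168))/((2*82)) = ((23729 - 82/35)/65078)/164 = ((830433/35)*(1/65078))*(1/164) = (830433/2277730)*(1/164) = 830433/373547720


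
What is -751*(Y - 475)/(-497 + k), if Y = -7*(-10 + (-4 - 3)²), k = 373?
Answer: -140437/31 ≈ -4530.2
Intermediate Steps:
Y = -273 (Y = -7*(-10 + (-7)²) = -7*(-10 + 49) = -7*39 = -273)
-751*(Y - 475)/(-497 + k) = -751*(-273 - 475)/(-497 + 373) = -(-561748)/(-124) = -(-561748)*(-1)/124 = -751*187/31 = -140437/31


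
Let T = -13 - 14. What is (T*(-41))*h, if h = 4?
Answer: 4428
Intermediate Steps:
T = -27
(T*(-41))*h = -27*(-41)*4 = 1107*4 = 4428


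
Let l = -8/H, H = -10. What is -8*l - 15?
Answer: -107/5 ≈ -21.400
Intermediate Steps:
l = 4/5 (l = -8/(-10) = -8*(-1/10) = 4/5 ≈ 0.80000)
-8*l - 15 = -8*4/5 - 15 = -32/5 - 15 = -107/5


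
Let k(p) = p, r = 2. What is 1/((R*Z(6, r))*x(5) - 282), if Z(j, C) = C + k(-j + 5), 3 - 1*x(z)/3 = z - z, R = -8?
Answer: -1/354 ≈ -0.0028249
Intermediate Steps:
x(z) = 9 (x(z) = 9 - 3*(z - z) = 9 - 3*0 = 9 + 0 = 9)
Z(j, C) = 5 + C - j (Z(j, C) = C + (-j + 5) = C + (5 - j) = 5 + C - j)
1/((R*Z(6, r))*x(5) - 282) = 1/(-8*(5 + 2 - 1*6)*9 - 282) = 1/(-8*(5 + 2 - 6)*9 - 282) = 1/(-8*1*9 - 282) = 1/(-8*9 - 282) = 1/(-72 - 282) = 1/(-354) = -1/354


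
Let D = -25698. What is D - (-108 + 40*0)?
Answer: -25590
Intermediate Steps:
D - (-108 + 40*0) = -25698 - (-108 + 40*0) = -25698 - (-108 + 0) = -25698 - 1*(-108) = -25698 + 108 = -25590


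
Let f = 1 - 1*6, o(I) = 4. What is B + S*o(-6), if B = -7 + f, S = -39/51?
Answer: -256/17 ≈ -15.059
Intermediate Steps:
S = -13/17 (S = -39*1/51 = -13/17 ≈ -0.76471)
f = -5 (f = 1 - 6 = -5)
B = -12 (B = -7 - 5 = -12)
B + S*o(-6) = -12 - 13/17*4 = -12 - 52/17 = -256/17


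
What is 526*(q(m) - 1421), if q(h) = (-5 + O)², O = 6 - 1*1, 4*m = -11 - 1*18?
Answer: -747446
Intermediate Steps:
m = -29/4 (m = (-11 - 1*18)/4 = (-11 - 18)/4 = (¼)*(-29) = -29/4 ≈ -7.2500)
O = 5 (O = 6 - 1 = 5)
q(h) = 0 (q(h) = (-5 + 5)² = 0² = 0)
526*(q(m) - 1421) = 526*(0 - 1421) = 526*(-1421) = -747446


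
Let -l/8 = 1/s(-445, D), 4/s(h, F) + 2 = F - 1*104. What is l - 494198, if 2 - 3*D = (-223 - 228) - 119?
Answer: -1483102/3 ≈ -4.9437e+5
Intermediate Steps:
D = 572/3 (D = ⅔ - ((-223 - 228) - 119)/3 = ⅔ - (-451 - 119)/3 = ⅔ - ⅓*(-570) = ⅔ + 190 = 572/3 ≈ 190.67)
s(h, F) = 4/(-106 + F) (s(h, F) = 4/(-2 + (F - 1*104)) = 4/(-2 + (F - 104)) = 4/(-2 + (-104 + F)) = 4/(-106 + F))
l = -508/3 (l = -8/(4/(-106 + 572/3)) = -8/(4/(254/3)) = -8/(4*(3/254)) = -8/6/127 = -8*127/6 = -508/3 ≈ -169.33)
l - 494198 = -508/3 - 494198 = -1483102/3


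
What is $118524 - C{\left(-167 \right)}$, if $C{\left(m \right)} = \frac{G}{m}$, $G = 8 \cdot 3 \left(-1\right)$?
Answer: $\frac{19793484}{167} \approx 1.1852 \cdot 10^{5}$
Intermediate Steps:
$G = -24$ ($G = 24 \left(-1\right) = -24$)
$C{\left(m \right)} = - \frac{24}{m}$
$118524 - C{\left(-167 \right)} = 118524 - - \frac{24}{-167} = 118524 - \left(-24\right) \left(- \frac{1}{167}\right) = 118524 - \frac{24}{167} = \frac{19793484}{167}$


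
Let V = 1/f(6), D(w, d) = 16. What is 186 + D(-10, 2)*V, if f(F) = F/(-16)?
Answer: 430/3 ≈ 143.33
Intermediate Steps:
f(F) = -F/16 (f(F) = F*(-1/16) = -F/16)
V = -8/3 (V = 1/(-1/16*6) = 1/(-3/8) = -8/3 ≈ -2.6667)
186 + D(-10, 2)*V = 186 + 16*(-8/3) = 186 - 128/3 = 430/3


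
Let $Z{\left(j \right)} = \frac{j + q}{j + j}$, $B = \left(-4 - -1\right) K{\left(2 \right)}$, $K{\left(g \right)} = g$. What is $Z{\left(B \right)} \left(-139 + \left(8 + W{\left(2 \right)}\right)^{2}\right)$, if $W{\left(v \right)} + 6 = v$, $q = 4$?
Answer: $- \frac{41}{2} \approx -20.5$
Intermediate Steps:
$W{\left(v \right)} = -6 + v$
$B = -6$ ($B = \left(-4 - -1\right) 2 = \left(-4 + 1\right) 2 = \left(-3\right) 2 = -6$)
$Z{\left(j \right)} = \frac{4 + j}{2 j}$ ($Z{\left(j \right)} = \frac{j + 4}{j + j} = \frac{4 + j}{2 j}$)
$Z{\left(B \right)} \left(-139 + \left(8 + W{\left(2 \right)}\right)^{2}\right) = \frac{4 - 6}{2 \left(-6\right)} \left(-139 + \left(8 + \left(-6 + 2\right)\right)^{2}\right) = \frac{1}{2} \left(- \frac{1}{6}\right) \left(-2\right) \left(-139 + \left(8 - 4\right)^{2}\right) = \frac{-139 + 4^{2}}{6} = \frac{-139 + 16}{6} = \frac{1}{6} \left(-123\right) = - \frac{41}{2}$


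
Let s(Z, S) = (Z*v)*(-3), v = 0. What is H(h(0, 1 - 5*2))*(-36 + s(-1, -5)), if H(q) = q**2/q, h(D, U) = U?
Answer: 324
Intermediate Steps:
s(Z, S) = 0 (s(Z, S) = (Z*0)*(-3) = 0*(-3) = 0)
H(q) = q
H(h(0, 1 - 5*2))*(-36 + s(-1, -5)) = (1 - 5*2)*(-36 + 0) = (1 - 10)*(-36) = -9*(-36) = 324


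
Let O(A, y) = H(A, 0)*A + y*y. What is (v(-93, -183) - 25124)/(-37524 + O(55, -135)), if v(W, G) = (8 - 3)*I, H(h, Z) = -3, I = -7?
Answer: 25159/19464 ≈ 1.2926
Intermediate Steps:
v(W, G) = -35 (v(W, G) = (8 - 3)*(-7) = 5*(-7) = -35)
O(A, y) = y**2 - 3*A (O(A, y) = -3*A + y*y = -3*A + y**2 = y**2 - 3*A)
(v(-93, -183) - 25124)/(-37524 + O(55, -135)) = (-35 - 25124)/(-37524 + ((-135)**2 - 3*55)) = -25159/(-37524 + (18225 - 165)) = -25159/(-37524 + 18060) = -25159/(-19464) = -25159*(-1/19464) = 25159/19464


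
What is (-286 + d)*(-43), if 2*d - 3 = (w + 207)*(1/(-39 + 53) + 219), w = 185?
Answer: -3668201/2 ≈ -1.8341e+6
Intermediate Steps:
d = 85879/2 (d = 3/2 + ((185 + 207)*(1/(-39 + 53) + 219))/2 = 3/2 + (392*(1/14 + 219))/2 = 3/2 + (392*(3067/14))/2 = 3/2 + (½)*85876 = 3/2 + 42938 = 85879/2 ≈ 42940.)
(-286 + d)*(-43) = (-286 + 85879/2)*(-43) = (85307/2)*(-43) = -3668201/2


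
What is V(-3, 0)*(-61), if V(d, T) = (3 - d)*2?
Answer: -732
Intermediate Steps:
V(d, T) = 6 - 2*d
V(-3, 0)*(-61) = (6 - 2*(-3))*(-61) = (6 + 6)*(-61) = 12*(-61) = -732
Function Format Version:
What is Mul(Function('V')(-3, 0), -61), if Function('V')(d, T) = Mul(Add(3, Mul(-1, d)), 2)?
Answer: -732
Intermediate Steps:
Function('V')(d, T) = Add(6, Mul(-2, d))
Mul(Function('V')(-3, 0), -61) = Mul(Add(6, Mul(-2, -3)), -61) = Mul(Add(6, 6), -61) = Mul(12, -61) = -732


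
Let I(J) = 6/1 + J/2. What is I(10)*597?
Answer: 6567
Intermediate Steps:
I(J) = 6 + J/2 (I(J) = 6*1 + J*(½) = 6 + J/2)
I(10)*597 = (6 + (½)*10)*597 = (6 + 5)*597 = 11*597 = 6567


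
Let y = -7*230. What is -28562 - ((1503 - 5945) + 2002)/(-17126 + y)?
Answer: -66892509/2342 ≈ -28562.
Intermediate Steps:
y = -1610
-28562 - ((1503 - 5945) + 2002)/(-17126 + y) = -28562 - ((1503 - 5945) + 2002)/(-17126 - 1610) = -28562 - (-4442 + 2002)/(-18736) = -28562 - (-2440)*(-1)/18736 = -28562 - 1*305/2342 = -28562 - 305/2342 = -66892509/2342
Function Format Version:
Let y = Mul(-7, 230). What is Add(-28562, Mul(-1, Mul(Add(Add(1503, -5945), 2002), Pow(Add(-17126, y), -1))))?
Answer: Rational(-66892509, 2342) ≈ -28562.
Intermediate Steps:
y = -1610
Add(-28562, Mul(-1, Mul(Add(Add(1503, -5945), 2002), Pow(Add(-17126, y), -1)))) = Add(-28562, Mul(-1, Mul(Add(Add(1503, -5945), 2002), Pow(Add(-17126, -1610), -1)))) = Add(-28562, Mul(-1, Mul(Add(-4442, 2002), Pow(-18736, -1)))) = Add(-28562, Mul(-1, Mul(-2440, Rational(-1, 18736)))) = Add(-28562, Mul(-1, Rational(305, 2342))) = Add(-28562, Rational(-305, 2342)) = Rational(-66892509, 2342)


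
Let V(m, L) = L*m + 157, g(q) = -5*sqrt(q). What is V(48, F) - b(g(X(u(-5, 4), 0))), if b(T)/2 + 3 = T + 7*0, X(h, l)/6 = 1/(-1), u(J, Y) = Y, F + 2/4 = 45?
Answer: 2299 + 10*I*sqrt(6) ≈ 2299.0 + 24.495*I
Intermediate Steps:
F = 89/2 (F = -1/2 + 45 = 89/2 ≈ 44.500)
X(h, l) = -6 (X(h, l) = 6*(1/(-1)) = 6*(1*(-1)) = 6*(-1) = -6)
V(m, L) = 157 + L*m
b(T) = -6 + 2*T (b(T) = -6 + 2*(T + 7*0) = -6 + 2*(T + 0) = -6 + 2*T)
V(48, F) - b(g(X(u(-5, 4), 0))) = (157 + (89/2)*48) - (-6 + 2*(-5*I*sqrt(6))) = (157 + 2136) - (-6 + 2*(-5*I*sqrt(6))) = 2293 - (-6 + 2*(-5*I*sqrt(6))) = 2293 - (-6 - 10*I*sqrt(6)) = 2293 + (6 + 10*I*sqrt(6)) = 2299 + 10*I*sqrt(6)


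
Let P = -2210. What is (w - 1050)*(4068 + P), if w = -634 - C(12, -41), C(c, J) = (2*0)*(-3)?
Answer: -3128872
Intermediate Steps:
C(c, J) = 0 (C(c, J) = 0*(-3) = 0)
w = -634 (w = -634 - 1*0 = -634 + 0 = -634)
(w - 1050)*(4068 + P) = (-634 - 1050)*(4068 - 2210) = -1684*1858 = -3128872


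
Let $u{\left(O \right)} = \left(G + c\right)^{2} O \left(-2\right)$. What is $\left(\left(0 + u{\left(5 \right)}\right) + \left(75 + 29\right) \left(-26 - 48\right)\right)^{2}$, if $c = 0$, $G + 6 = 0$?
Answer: $64899136$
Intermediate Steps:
$G = -6$ ($G = -6 + 0 = -6$)
$u{\left(O \right)} = - 72 O$ ($u{\left(O \right)} = \left(-6 + 0\right)^{2} O \left(-2\right) = \left(-6\right)^{2} \left(- 2 O\right) = 36 \left(- 2 O\right) = - 72 O$)
$\left(\left(0 + u{\left(5 \right)}\right) + \left(75 + 29\right) \left(-26 - 48\right)\right)^{2} = \left(\left(0 - 360\right) + \left(75 + 29\right) \left(-26 - 48\right)\right)^{2} = \left(\left(0 - 360\right) + 104 \left(-74\right)\right)^{2} = \left(-360 - 7696\right)^{2} = \left(-8056\right)^{2} = 64899136$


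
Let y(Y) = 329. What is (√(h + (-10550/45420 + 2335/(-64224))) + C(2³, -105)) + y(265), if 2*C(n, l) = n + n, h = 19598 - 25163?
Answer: 337 + I*√91350325873113170/4051464 ≈ 337.0 + 74.601*I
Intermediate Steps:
h = -5565
C(n, l) = n (C(n, l) = (n + n)/2 = (2*n)/2 = n)
(√(h + (-10550/45420 + 2335/(-64224))) + C(2³, -105)) + y(265) = (√(-5565 + (-10550/45420 + 2335/(-64224))) + 2³) + 329 = (√(-5565 + (-10550*1/45420 + 2335*(-1/64224))) + 8) + 329 = (√(-5565 + (-1055/4542 - 2335/64224)) + 8) + 329 = (√(-5565 - 13060315/48617568) + 8) + 329 = (√(-270569826235/48617568) + 8) + 329 = (I*√91350325873113170/4051464 + 8) + 329 = (8 + I*√91350325873113170/4051464) + 329 = 337 + I*√91350325873113170/4051464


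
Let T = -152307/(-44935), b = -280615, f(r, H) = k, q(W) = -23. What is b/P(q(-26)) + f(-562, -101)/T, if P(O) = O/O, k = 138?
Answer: -14244475925/50769 ≈ -2.8057e+5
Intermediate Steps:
f(r, H) = 138
P(O) = 1
T = 152307/44935 (T = -152307*(-1/44935) = 152307/44935 ≈ 3.3895)
b/P(q(-26)) + f(-562, -101)/T = -280615/1 + 138/(152307/44935) = -280615*1 + 138*(44935/152307) = -280615 + 2067010/50769 = -14244475925/50769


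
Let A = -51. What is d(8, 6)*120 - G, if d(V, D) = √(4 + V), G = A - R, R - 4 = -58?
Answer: -3 + 240*√3 ≈ 412.69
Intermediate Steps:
R = -54 (R = 4 - 58 = -54)
G = 3 (G = -51 - 1*(-54) = -51 + 54 = 3)
d(8, 6)*120 - G = √(4 + 8)*120 - 1*3 = √12*120 - 3 = (2*√3)*120 - 3 = 240*√3 - 3 = -3 + 240*√3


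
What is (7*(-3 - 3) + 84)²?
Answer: 1764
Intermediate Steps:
(7*(-3 - 3) + 84)² = (7*(-6) + 84)² = (-42 + 84)² = 42² = 1764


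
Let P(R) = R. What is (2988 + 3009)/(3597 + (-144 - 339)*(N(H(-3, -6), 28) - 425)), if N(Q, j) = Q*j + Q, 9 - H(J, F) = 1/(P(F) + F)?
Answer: 23988/326567 ≈ 0.073455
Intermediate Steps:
H(J, F) = 9 - 1/(2*F) (H(J, F) = 9 - 1/(F + F) = 9 - 1/(2*F))
N(Q, j) = Q + Q*j
(2988 + 3009)/(3597 + (-144 - 339)*(N(H(-3, -6), 28) - 425)) = (2988 + 3009)/(3597 + (-144 - 339)*((9 - 1/2/(-6))*(1 + 28) - 425)) = 5997/(3597 - 483*((9 - 1/2*(-1/6))*29 - 425)) = 5997/(3597 - 483*((9 + 1/12)*29 - 425)) = 5997/(3597 - 483*((109/12)*29 - 425)) = 5997/(3597 - 483*(3161/12 - 425)) = 5997/(3597 - 483*(-1939/12)) = 5997/(3597 + 312179/4) = 5997/(326567/4) = 5997*(4/326567) = 23988/326567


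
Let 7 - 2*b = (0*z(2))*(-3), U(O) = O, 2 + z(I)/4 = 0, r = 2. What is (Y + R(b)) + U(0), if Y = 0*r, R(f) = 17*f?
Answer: 119/2 ≈ 59.500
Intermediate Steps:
z(I) = -8 (z(I) = -8 + 4*0 = -8 + 0 = -8)
b = 7/2 (b = 7/2 - 0*(-8)*(-3)/2 = 7/2 - 0*(-3) = 7/2 - ½*0 = 7/2 + 0 = 7/2 ≈ 3.5000)
Y = 0 (Y = 0*2 = 0)
(Y + R(b)) + U(0) = (0 + 17*(7/2)) + 0 = (0 + 119/2) + 0 = 119/2 + 0 = 119/2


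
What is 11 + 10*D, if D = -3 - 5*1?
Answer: -69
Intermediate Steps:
D = -8 (D = -3 - 5 = -8)
11 + 10*D = 11 + 10*(-8) = 11 - 80 = -69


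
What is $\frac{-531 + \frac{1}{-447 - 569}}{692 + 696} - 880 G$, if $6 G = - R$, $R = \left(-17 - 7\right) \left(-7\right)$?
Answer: $\frac{34746985623}{1410208} \approx 24640.0$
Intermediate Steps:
$R = 168$ ($R = \left(-24\right) \left(-7\right) = 168$)
$G = -28$ ($G = \frac{\left(-1\right) 168}{6} = \frac{1}{6} \left(-168\right) = -28$)
$\frac{-531 + \frac{1}{-447 - 569}}{692 + 696} - 880 G = \frac{-531 + \frac{1}{-447 - 569}}{692 + 696} - -24640 = \frac{-531 + \frac{1}{-1016}}{1388} + 24640 = \left(-531 - \frac{1}{1016}\right) \frac{1}{1388} + 24640 = \left(- \frac{539497}{1016}\right) \frac{1}{1388} + 24640 = - \frac{539497}{1410208} + 24640 = \frac{34746985623}{1410208}$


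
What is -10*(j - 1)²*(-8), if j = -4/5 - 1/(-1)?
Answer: 256/5 ≈ 51.200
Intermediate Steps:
j = ⅕ (j = -4*⅕ - 1*(-1) = -⅘ + 1 = ⅕ ≈ 0.20000)
-10*(j - 1)²*(-8) = -10*(⅕ - 1)²*(-8) = -10*(-⅘)²*(-8) = -10*16/25*(-8) = -32/5*(-8) = 256/5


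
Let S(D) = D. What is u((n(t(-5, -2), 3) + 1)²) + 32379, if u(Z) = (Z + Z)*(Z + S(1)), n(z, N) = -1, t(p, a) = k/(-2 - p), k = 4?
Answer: 32379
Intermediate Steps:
t(p, a) = 4/(-2 - p)
u(Z) = 2*Z*(1 + Z) (u(Z) = (Z + Z)*(Z + 1) = (2*Z)*(1 + Z) = 2*Z*(1 + Z))
u((n(t(-5, -2), 3) + 1)²) + 32379 = 2*(-1 + 1)²*(1 + (-1 + 1)²) + 32379 = 2*0²*(1 + 0²) + 32379 = 2*0*(1 + 0) + 32379 = 2*0*1 + 32379 = 0 + 32379 = 32379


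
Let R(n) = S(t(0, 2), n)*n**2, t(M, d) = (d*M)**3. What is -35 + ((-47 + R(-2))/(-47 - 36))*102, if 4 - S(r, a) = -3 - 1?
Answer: -1375/83 ≈ -16.566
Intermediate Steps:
t(M, d) = M**3*d**3 (t(M, d) = (M*d)**3 = M**3*d**3)
S(r, a) = 8 (S(r, a) = 4 - (-3 - 1) = 4 - 1*(-4) = 4 + 4 = 8)
R(n) = 8*n**2
-35 + ((-47 + R(-2))/(-47 - 36))*102 = -35 + ((-47 + 8*(-2)**2)/(-47 - 36))*102 = -35 + ((-47 + 8*4)/(-83))*102 = -35 + ((-47 + 32)*(-1/83))*102 = -35 - 15*(-1/83)*102 = -35 + (15/83)*102 = -35 + 1530/83 = -1375/83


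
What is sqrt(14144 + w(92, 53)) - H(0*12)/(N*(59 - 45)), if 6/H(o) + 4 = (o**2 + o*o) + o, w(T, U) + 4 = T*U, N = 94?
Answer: 3/2632 + 2*sqrt(4754) ≈ 137.90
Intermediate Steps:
w(T, U) = -4 + T*U
H(o) = 6/(-4 + o + 2*o**2) (H(o) = 6/(-4 + ((o**2 + o*o) + o)) = 6/(-4 + ((o**2 + o**2) + o)) = 6/(-4 + (2*o**2 + o)) = 6/(-4 + (o + 2*o**2)) = 6/(-4 + o + 2*o**2))
sqrt(14144 + w(92, 53)) - H(0*12)/(N*(59 - 45)) = sqrt(14144 + (-4 + 92*53)) - 6/(-4 + 0*12 + 2*(0*12)**2)/(94*(59 - 45)) = sqrt(14144 + (-4 + 4876)) - 6/(-4 + 0 + 2*0**2)/(94*14) = sqrt(14144 + 4872) - 6/(-4 + 0 + 2*0)/1316 = sqrt(19016) - 6/(-4 + 0 + 0)/1316 = 2*sqrt(4754) - 6/(-4)/1316 = 2*sqrt(4754) - 6*(-1/4)/1316 = 2*sqrt(4754) - (-3)/(2*1316) = 2*sqrt(4754) - 1*(-3/2632) = 2*sqrt(4754) + 3/2632 = 3/2632 + 2*sqrt(4754)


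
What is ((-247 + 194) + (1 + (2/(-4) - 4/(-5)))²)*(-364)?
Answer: 466921/25 ≈ 18677.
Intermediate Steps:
((-247 + 194) + (1 + (2/(-4) - 4/(-5)))²)*(-364) = (-53 + (1 + (2*(-¼) - 4*(-⅕)))²)*(-364) = (-53 + (1 + (-½ + ⅘))²)*(-364) = (-53 + (1 + 3/10)²)*(-364) = (-53 + (13/10)²)*(-364) = (-53 + 169/100)*(-364) = -5131/100*(-364) = 466921/25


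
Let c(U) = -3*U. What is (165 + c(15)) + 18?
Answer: 138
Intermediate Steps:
(165 + c(15)) + 18 = (165 - 3*15) + 18 = (165 - 45) + 18 = 120 + 18 = 138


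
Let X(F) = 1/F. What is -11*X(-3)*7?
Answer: 77/3 ≈ 25.667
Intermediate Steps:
-11*X(-3)*7 = -11/(-3)*7 = -11*(-⅓)*7 = (11/3)*7 = 77/3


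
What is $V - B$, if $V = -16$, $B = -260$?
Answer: $244$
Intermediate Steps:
$V - B = -16 - -260 = -16 + 260 = 244$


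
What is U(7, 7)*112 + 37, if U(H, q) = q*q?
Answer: 5525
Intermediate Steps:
U(H, q) = q**2
U(7, 7)*112 + 37 = 7**2*112 + 37 = 49*112 + 37 = 5488 + 37 = 5525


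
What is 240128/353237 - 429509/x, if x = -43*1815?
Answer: 170459260393/27568381665 ≈ 6.1831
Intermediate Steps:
x = -78045
240128/353237 - 429509/x = 240128/353237 - 429509/(-78045) = 240128*(1/353237) - 429509*(-1/78045) = 240128/353237 + 429509/78045 = 170459260393/27568381665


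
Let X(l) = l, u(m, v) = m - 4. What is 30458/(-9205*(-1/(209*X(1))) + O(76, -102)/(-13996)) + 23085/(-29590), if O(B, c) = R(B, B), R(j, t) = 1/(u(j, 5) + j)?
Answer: 77946758474116841/112840343130658 ≈ 690.77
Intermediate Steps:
u(m, v) = -4 + m
R(j, t) = 1/(-4 + 2*j) (R(j, t) = 1/((-4 + j) + j) = 1/(-4 + 2*j))
O(B, c) = 1/(2*(-2 + B))
30458/(-9205*(-1/(209*X(1))) + O(76, -102)/(-13996)) + 23085/(-29590) = 30458/(-9205/((-209*1)) + (1/(2*(-2 + 76)))/(-13996)) + 23085/(-29590) = 30458/(-9205/(-209) + ((½)/74)*(-1/13996)) + 23085*(-1/29590) = 30458/(-9205*(-1/209) + ((½)*(1/74))*(-1/13996)) - 4617/5918 = 30458/(9205/209 + (1/148)*(-1/13996)) - 4617/5918 = 30458/(9205/209 - 1/2071408) - 4617/5918 = 30458/(19067310431/432924272) - 4617/5918 = 30458*(432924272/19067310431) - 4617/5918 = 13186007476576/19067310431 - 4617/5918 = 77946758474116841/112840343130658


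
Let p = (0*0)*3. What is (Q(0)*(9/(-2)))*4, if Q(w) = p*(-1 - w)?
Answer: 0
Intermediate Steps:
p = 0 (p = 0*3 = 0)
Q(w) = 0 (Q(w) = 0*(-1 - w) = 0)
(Q(0)*(9/(-2)))*4 = (0*(9/(-2)))*4 = (0*(9*(-½)))*4 = (0*(-9/2))*4 = 0*4 = 0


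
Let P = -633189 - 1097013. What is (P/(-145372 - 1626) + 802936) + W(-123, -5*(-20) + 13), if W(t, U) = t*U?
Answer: 57994295564/73499 ≈ 7.8905e+5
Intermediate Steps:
P = -1730202
W(t, U) = U*t
(P/(-145372 - 1626) + 802936) + W(-123, -5*(-20) + 13) = (-1730202/(-145372 - 1626) + 802936) + (-5*(-20) + 13)*(-123) = (-1730202/(-146998) + 802936) + (100 + 13)*(-123) = (-1730202*(-1/146998) + 802936) + 113*(-123) = (865101/73499 + 802936) - 13899 = 59015858165/73499 - 13899 = 57994295564/73499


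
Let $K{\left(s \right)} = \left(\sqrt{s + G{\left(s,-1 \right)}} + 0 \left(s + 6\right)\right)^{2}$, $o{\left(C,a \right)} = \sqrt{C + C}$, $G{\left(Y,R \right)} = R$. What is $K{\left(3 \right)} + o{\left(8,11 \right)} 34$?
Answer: $138$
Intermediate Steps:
$o{\left(C,a \right)} = \sqrt{2} \sqrt{C}$ ($o{\left(C,a \right)} = \sqrt{2 C} = \sqrt{2} \sqrt{C}$)
$K{\left(s \right)} = -1 + s$ ($K{\left(s \right)} = \left(\sqrt{s - 1} + 0 \left(s + 6\right)\right)^{2} = \left(\sqrt{-1 + s} + 0 \left(6 + s\right)\right)^{2} = \left(\sqrt{-1 + s} + 0\right)^{2} = \left(\sqrt{-1 + s}\right)^{2} = -1 + s$)
$K{\left(3 \right)} + o{\left(8,11 \right)} 34 = \left(-1 + 3\right) + \sqrt{2} \sqrt{8} \cdot 34 = 2 + \sqrt{2} \cdot 2 \sqrt{2} \cdot 34 = 2 + 4 \cdot 34 = 2 + 136 = 138$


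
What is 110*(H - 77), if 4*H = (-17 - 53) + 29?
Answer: -19195/2 ≈ -9597.5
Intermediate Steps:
H = -41/4 (H = ((-17 - 53) + 29)/4 = (-70 + 29)/4 = (¼)*(-41) = -41/4 ≈ -10.250)
110*(H - 77) = 110*(-41/4 - 77) = 110*(-349/4) = -19195/2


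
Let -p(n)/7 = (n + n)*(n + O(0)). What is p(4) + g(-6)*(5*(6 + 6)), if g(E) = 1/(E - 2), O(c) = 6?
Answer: -1135/2 ≈ -567.50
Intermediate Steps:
g(E) = 1/(-2 + E)
p(n) = -14*n*(6 + n) (p(n) = -7*(n + n)*(n + 6) = -7*2*n*(6 + n) = -14*n*(6 + n))
p(4) + g(-6)*(5*(6 + 6)) = -14*4*(6 + 4) + (5*(6 + 6))/(-2 - 6) = -14*4*10 + (5*12)/(-8) = -560 - 1/8*60 = -560 - 15/2 = -1135/2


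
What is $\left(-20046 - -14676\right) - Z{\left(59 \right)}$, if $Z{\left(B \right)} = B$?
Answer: $-5429$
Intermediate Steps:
$\left(-20046 - -14676\right) - Z{\left(59 \right)} = \left(-20046 - -14676\right) - 59 = \left(-20046 + 14676\right) - 59 = -5370 - 59 = -5429$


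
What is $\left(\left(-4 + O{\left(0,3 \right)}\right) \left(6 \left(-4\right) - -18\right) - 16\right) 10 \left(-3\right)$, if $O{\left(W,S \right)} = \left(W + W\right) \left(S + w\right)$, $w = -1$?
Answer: $-240$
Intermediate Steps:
$O{\left(W,S \right)} = 2 W \left(-1 + S\right)$ ($O{\left(W,S \right)} = \left(W + W\right) \left(S - 1\right) = 2 W \left(-1 + S\right)$)
$\left(\left(-4 + O{\left(0,3 \right)}\right) \left(6 \left(-4\right) - -18\right) - 16\right) 10 \left(-3\right) = \left(\left(-4 + 2 \cdot 0 \left(-1 + 3\right)\right) \left(6 \left(-4\right) - -18\right) - 16\right) 10 \left(-3\right) = \left(\left(-4 + 2 \cdot 0 \cdot 2\right) \left(-24 + \left(20 - 2\right)\right) - 16\right) \left(-30\right) = \left(\left(-4 + 0\right) \left(-24 + 18\right) - 16\right) \left(-30\right) = \left(\left(-4\right) \left(-6\right) - 16\right) \left(-30\right) = \left(24 - 16\right) \left(-30\right) = 8 \left(-30\right) = -240$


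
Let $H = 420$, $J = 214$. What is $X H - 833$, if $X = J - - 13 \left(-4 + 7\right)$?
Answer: $105427$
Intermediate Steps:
$X = 253$ ($X = 214 - - 13 \left(-4 + 7\right) = 214 - \left(-13\right) 3 = 214 - -39 = 214 + 39 = 253$)
$X H - 833 = 253 \cdot 420 - 833 = 106260 - 833 = 105427$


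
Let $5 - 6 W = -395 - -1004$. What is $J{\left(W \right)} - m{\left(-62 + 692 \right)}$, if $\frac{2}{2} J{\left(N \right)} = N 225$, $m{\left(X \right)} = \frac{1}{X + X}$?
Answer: $- \frac{28539001}{1260} \approx -22650.0$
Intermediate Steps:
$W = - \frac{302}{3}$ ($W = \frac{5}{6} - \frac{-395 - -1004}{6} = \frac{5}{6} - \frac{-395 + 1004}{6} = \frac{5}{6} - \frac{203}{2} = - \frac{302}{3} \approx -100.67$)
$m{\left(X \right)} = \frac{1}{2 X}$
$J{\left(N \right)} = 225 N$ ($J{\left(N \right)} = N 225 = 225 N$)
$J{\left(W \right)} - m{\left(-62 + 692 \right)} = 225 \left(- \frac{302}{3}\right) - \frac{1}{2 \left(-62 + 692\right)} = -22650 - \frac{1}{2 \cdot 630} = -22650 - \frac{1}{2} \cdot \frac{1}{630} = -22650 - \frac{1}{1260} = - \frac{28539001}{1260}$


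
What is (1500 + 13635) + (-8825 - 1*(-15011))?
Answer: 21321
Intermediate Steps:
(1500 + 13635) + (-8825 - 1*(-15011)) = 15135 + (-8825 + 15011) = 15135 + 6186 = 21321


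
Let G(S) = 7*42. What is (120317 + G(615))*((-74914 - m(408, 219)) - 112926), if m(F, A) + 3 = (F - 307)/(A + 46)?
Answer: -6003642409566/265 ≈ -2.2655e+10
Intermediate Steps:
m(F, A) = -3 + (-307 + F)/(46 + A) (m(F, A) = -3 + (F - 307)/(A + 46) = -3 + (-307 + F)/(46 + A))
G(S) = 294
(120317 + G(615))*((-74914 - m(408, 219)) - 112926) = (120317 + 294)*((-74914 - (-445 + 408 - 3*219)/(46 + 219)) - 112926) = 120611*((-74914 - (-445 + 408 - 657)/265) - 112926) = 120611*((-74914 - (-694)/265) - 112926) = 120611*((-74914 - 1*(-694/265)) - 112926) = 120611*((-74914 + 694/265) - 112926) = 120611*(-19851516/265 - 112926) = 120611*(-49776906/265) = -6003642409566/265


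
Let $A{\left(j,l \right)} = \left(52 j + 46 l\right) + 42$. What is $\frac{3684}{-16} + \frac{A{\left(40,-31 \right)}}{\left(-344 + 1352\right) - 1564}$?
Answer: $- \frac{128715}{556} \approx -231.5$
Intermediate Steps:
$A{\left(j,l \right)} = 42 + 46 l + 52 j$ ($A{\left(j,l \right)} = \left(46 l + 52 j\right) + 42 = 42 + 46 l + 52 j$)
$\frac{3684}{-16} + \frac{A{\left(40,-31 \right)}}{\left(-344 + 1352\right) - 1564} = \frac{3684}{-16} + \frac{42 + 46 \left(-31\right) + 52 \cdot 40}{\left(-344 + 1352\right) - 1564} = 3684 \left(- \frac{1}{16}\right) + \frac{42 - 1426 + 2080}{1008 - 1564} = - \frac{921}{4} + \frac{696}{-556} = - \frac{921}{4} + 696 \left(- \frac{1}{556}\right) = - \frac{921}{4} - \frac{174}{139} = - \frac{128715}{556}$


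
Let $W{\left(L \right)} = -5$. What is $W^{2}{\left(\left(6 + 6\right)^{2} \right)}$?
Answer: $25$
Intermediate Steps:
$W^{2}{\left(\left(6 + 6\right)^{2} \right)} = \left(-5\right)^{2} = 25$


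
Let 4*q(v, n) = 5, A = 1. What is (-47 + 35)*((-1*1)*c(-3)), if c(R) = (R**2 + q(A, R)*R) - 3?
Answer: 27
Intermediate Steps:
q(v, n) = 5/4 (q(v, n) = (1/4)*5 = 5/4)
c(R) = -3 + R**2 + 5*R/4 (c(R) = (R**2 + 5*R/4) - 3 = -3 + R**2 + 5*R/4)
(-47 + 35)*((-1*1)*c(-3)) = (-47 + 35)*((-1*1)*(-3 + (-3)**2 + (5/4)*(-3))) = -(-12)*(-3 + 9 - 15/4) = -(-12)*9/4 = -12*(-9/4) = 27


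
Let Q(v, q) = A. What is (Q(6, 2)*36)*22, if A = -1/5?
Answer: -792/5 ≈ -158.40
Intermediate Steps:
A = -1/5 (A = -1*1/5 = -1/5 ≈ -0.20000)
Q(v, q) = -1/5
(Q(6, 2)*36)*22 = -1/5*36*22 = -36/5*22 = -792/5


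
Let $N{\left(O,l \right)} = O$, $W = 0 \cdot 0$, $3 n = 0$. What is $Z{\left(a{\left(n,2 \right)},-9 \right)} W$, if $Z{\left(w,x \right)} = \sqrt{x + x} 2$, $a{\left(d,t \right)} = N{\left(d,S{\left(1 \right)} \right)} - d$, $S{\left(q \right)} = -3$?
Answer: $0$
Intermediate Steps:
$n = 0$ ($n = \frac{1}{3} \cdot 0 = 0$)
$W = 0$
$a{\left(d,t \right)} = 0$ ($a{\left(d,t \right)} = d - d = 0$)
$Z{\left(w,x \right)} = 2 \sqrt{2} \sqrt{x}$ ($Z{\left(w,x \right)} = \sqrt{2 x} 2 = \sqrt{2} \sqrt{x} 2 = 2 \sqrt{2} \sqrt{x}$)
$Z{\left(a{\left(n,2 \right)},-9 \right)} W = 2 \sqrt{2} \sqrt{-9} \cdot 0 = 2 \sqrt{2} \cdot 3 i 0 = 6 i \sqrt{2} \cdot 0 = 0$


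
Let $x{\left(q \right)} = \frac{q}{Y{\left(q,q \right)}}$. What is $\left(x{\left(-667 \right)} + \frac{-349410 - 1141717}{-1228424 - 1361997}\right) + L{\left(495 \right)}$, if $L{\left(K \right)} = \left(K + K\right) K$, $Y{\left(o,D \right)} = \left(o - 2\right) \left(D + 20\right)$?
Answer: $\frac{549467048458388404}{1121245596903} \approx 4.9005 \cdot 10^{5}$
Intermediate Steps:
$Y{\left(o,D \right)} = \left(-2 + o\right) \left(20 + D\right)$
$L{\left(K \right)} = 2 K^{2}$ ($L{\left(K \right)} = 2 K K = 2 K^{2}$)
$x{\left(q \right)} = \frac{q}{-40 + q^{2} + 18 q}$ ($x{\left(q \right)} = \frac{q}{-40 - 2 q + 20 q + q q} = \frac{q}{-40 - 2 q + 20 q + q^{2}} = \frac{q}{-40 + q^{2} + 18 q}$)
$\left(x{\left(-667 \right)} + \frac{-349410 - 1141717}{-1228424 - 1361997}\right) + L{\left(495 \right)} = \left(- \frac{667}{-40 + \left(-667\right)^{2} + 18 \left(-667\right)} + \frac{-349410 - 1141717}{-1228424 - 1361997}\right) + 2 \cdot 495^{2} = \left(- \frac{667}{-40 + 444889 - 12006} - \frac{1491127}{-2590421}\right) + 2 \cdot 245025 = \left(- \frac{667}{432843} - - \frac{1491127}{2590421}\right) + 490050 = \left(\left(-667\right) \frac{1}{432843} + \frac{1491127}{2590421}\right) + 490050 = \left(- \frac{667}{432843} + \frac{1491127}{2590421}\right) + 490050 = \frac{643696073254}{1121245596903} + 490050 = \frac{549467048458388404}{1121245596903}$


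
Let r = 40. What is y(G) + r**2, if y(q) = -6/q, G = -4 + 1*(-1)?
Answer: 8006/5 ≈ 1601.2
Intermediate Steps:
G = -5 (G = -4 - 1 = -5)
y(G) + r**2 = -6/(-5) + 40**2 = -6*(-1/5) + 1600 = 6/5 + 1600 = 8006/5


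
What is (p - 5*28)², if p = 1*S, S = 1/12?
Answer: 2819041/144 ≈ 19577.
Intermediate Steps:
S = 1/12 ≈ 0.083333
p = 1/12 (p = 1*(1/12) = 1/12 ≈ 0.083333)
(p - 5*28)² = (1/12 - 5*28)² = (1/12 - 140)² = (-1679/12)² = 2819041/144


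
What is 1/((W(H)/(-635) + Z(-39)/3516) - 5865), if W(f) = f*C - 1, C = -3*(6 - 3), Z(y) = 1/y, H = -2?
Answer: -87073740/510689816843 ≈ -0.00017050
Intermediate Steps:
C = -9 (C = -3*3 = -9)
W(f) = -1 - 9*f (W(f) = f*(-9) - 1 = -9*f - 1 = -1 - 9*f)
1/((W(H)/(-635) + Z(-39)/3516) - 5865) = 1/(((-1 - 9*(-2))/(-635) + 1/(-39*3516)) - 5865) = 1/(((-1 + 18)*(-1/635) - 1/39*1/3516) - 5865) = 1/((17*(-1/635) - 1/137124) - 5865) = 1/((-17/635 - 1/137124) - 5865) = 1/(-2331743/87073740 - 5865) = 1/(-510689816843/87073740) = -87073740/510689816843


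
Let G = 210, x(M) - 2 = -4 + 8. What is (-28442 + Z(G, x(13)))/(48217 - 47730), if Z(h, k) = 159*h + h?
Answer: 5158/487 ≈ 10.591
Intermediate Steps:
x(M) = 6 (x(M) = 2 + (-4 + 8) = 2 + 4 = 6)
Z(h, k) = 160*h
(-28442 + Z(G, x(13)))/(48217 - 47730) = (-28442 + 160*210)/(48217 - 47730) = (-28442 + 33600)/487 = 5158*(1/487) = 5158/487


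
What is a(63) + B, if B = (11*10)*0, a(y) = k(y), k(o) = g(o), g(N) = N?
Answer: 63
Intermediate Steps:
k(o) = o
a(y) = y
B = 0 (B = 110*0 = 0)
a(63) + B = 63 + 0 = 63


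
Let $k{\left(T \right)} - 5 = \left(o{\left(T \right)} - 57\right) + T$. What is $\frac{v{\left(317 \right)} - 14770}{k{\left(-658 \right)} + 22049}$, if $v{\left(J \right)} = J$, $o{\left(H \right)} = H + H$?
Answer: $- \frac{14453}{20023} \approx -0.72182$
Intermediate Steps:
$o{\left(H \right)} = 2 H$
$k{\left(T \right)} = -52 + 3 T$ ($k{\left(T \right)} = 5 + \left(\left(2 T - 57\right) + T\right) = 5 + \left(\left(-57 + 2 T\right) + T\right) = 5 + \left(-57 + 3 T\right) = -52 + 3 T$)
$\frac{v{\left(317 \right)} - 14770}{k{\left(-658 \right)} + 22049} = \frac{317 - 14770}{\left(-52 + 3 \left(-658\right)\right) + 22049} = - \frac{14453}{\left(-52 - 1974\right) + 22049} = - \frac{14453}{-2026 + 22049} = - \frac{14453}{20023}$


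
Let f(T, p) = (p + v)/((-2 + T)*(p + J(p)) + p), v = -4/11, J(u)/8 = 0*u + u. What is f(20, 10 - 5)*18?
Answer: 918/8965 ≈ 0.10240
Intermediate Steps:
J(u) = 8*u (J(u) = 8*(0*u + u) = 8*(0 + u) = 8*u)
v = -4/11 (v = -4*1/11 = -4/11 ≈ -0.36364)
f(T, p) = (-4/11 + p)/(p + 9*p*(-2 + T)) (f(T, p) = (p - 4/11)/((-2 + T)*(p + 8*p) + p) = (-4/11 + p)/((-2 + T)*(9*p) + p) = (-4/11 + p)/(9*p*(-2 + T) + p) = (-4/11 + p)/(p + 9*p*(-2 + T)))
f(20, 10 - 5)*18 = ((-4/11 + (10 - 5))/((10 - 5)*(-17 + 9*20)))*18 = ((-4/11 + 5)/(5*(-17 + 180)))*18 = ((⅕)*(51/11)/163)*18 = ((⅕)*(1/163)*(51/11))*18 = (51/8965)*18 = 918/8965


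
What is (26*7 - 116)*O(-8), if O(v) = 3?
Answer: 198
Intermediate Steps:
(26*7 - 116)*O(-8) = (26*7 - 116)*3 = (182 - 116)*3 = 66*3 = 198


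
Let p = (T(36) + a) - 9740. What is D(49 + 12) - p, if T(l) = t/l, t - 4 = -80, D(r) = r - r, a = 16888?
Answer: -64313/9 ≈ -7145.9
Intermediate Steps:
D(r) = 0
t = -76 (t = 4 - 80 = -76)
T(l) = -76/l
p = 64313/9 (p = (-76/36 + 16888) - 9740 = (-76*1/36 + 16888) - 9740 = (-19/9 + 16888) - 9740 = 151973/9 - 9740 = 64313/9 ≈ 7145.9)
D(49 + 12) - p = 0 - 1*64313/9 = 0 - 64313/9 = -64313/9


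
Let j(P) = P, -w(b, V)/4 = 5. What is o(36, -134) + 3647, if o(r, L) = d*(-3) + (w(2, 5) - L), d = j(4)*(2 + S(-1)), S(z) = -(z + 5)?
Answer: 3785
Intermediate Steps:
w(b, V) = -20 (w(b, V) = -4*5 = -20)
S(z) = -5 - z (S(z) = -(5 + z) = -5 - z)
d = -8 (d = 4*(2 + (-5 - 1*(-1))) = 4*(2 + (-5 + 1)) = 4*(2 - 4) = 4*(-2) = -8)
o(r, L) = 4 - L (o(r, L) = -8*(-3) + (-20 - L) = 24 + (-20 - L) = 4 - L)
o(36, -134) + 3647 = (4 - 1*(-134)) + 3647 = (4 + 134) + 3647 = 138 + 3647 = 3785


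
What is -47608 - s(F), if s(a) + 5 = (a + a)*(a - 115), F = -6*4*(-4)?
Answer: -43955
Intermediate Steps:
F = 96 (F = -24*(-4) = 96)
s(a) = -5 + 2*a*(-115 + a) (s(a) = -5 + (a + a)*(a - 115) = -5 + (2*a)*(-115 + a) = -5 + 2*a*(-115 + a))
-47608 - s(F) = -47608 - (-5 - 230*96 + 2*96²) = -47608 - (-5 - 22080 + 2*9216) = -47608 - (-5 - 22080 + 18432) = -47608 - 1*(-3653) = -47608 + 3653 = -43955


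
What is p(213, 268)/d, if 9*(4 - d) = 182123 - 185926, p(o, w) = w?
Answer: 2412/3839 ≈ 0.62829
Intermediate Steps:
d = 3839/9 (d = 4 - (182123 - 185926)/9 = 4 - ⅑*(-3803) = 4 + 3803/9 = 3839/9 ≈ 426.56)
p(213, 268)/d = 268/(3839/9) = 268*(9/3839) = 2412/3839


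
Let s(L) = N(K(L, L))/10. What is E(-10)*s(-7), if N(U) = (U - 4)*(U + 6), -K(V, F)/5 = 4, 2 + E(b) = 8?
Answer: 1008/5 ≈ 201.60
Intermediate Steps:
E(b) = 6 (E(b) = -2 + 8 = 6)
K(V, F) = -20 (K(V, F) = -5*4 = -20)
N(U) = (-4 + U)*(6 + U)
s(L) = 168/5 (s(L) = (-24 + (-20)**2 + 2*(-20))/10 = (-24 + 400 - 40)*(1/10) = 336*(1/10) = 168/5)
E(-10)*s(-7) = 6*(168/5) = 1008/5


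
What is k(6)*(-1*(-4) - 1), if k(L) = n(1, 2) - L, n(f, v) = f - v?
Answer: -21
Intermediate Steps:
k(L) = -1 - L (k(L) = (1 - 1*2) - L = (1 - 2) - L = -1 - L)
k(6)*(-1*(-4) - 1) = (-1 - 1*6)*(-1*(-4) - 1) = (-1 - 6)*(4 - 1) = -7*3 = -21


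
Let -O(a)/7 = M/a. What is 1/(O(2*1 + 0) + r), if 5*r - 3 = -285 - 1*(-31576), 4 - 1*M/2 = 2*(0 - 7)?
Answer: 5/30664 ≈ 0.00016306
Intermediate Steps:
M = 36 (M = 8 - 4*(0 - 7) = 8 - 4*(-7) = 8 - 2*(-14) = 8 + 28 = 36)
O(a) = -252/a
r = 31294/5 (r = ⅗ + (-285 - 1*(-31576))/5 = ⅗ + (-285 + 31576)/5 = ⅗ + (⅕)*31291 = ⅗ + 31291/5 = 31294/5 ≈ 6258.8)
1/(O(2*1 + 0) + r) = 1/(-252/(2*1 + 0) + 31294/5) = 1/(-252/(2 + 0) + 31294/5) = 1/(-252/2 + 31294/5) = 1/(-252*½ + 31294/5) = 1/(-126 + 31294/5) = 1/(30664/5) = 5/30664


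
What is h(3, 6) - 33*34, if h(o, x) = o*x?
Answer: -1104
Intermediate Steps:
h(3, 6) - 33*34 = 3*6 - 33*34 = 18 - 1122 = -1104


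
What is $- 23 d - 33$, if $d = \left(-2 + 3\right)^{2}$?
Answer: $-56$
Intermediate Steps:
$d = 1$ ($d = 1^{2} = 1$)
$- 23 d - 33 = \left(-23\right) 1 - 33 = -23 - 33 = -56$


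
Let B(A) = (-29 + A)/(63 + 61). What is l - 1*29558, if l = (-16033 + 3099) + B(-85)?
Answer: -2634561/62 ≈ -42493.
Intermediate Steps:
B(A) = -29/124 + A/124 (B(A) = (-29 + A)/124 = (-29 + A)*(1/124) = -29/124 + A/124)
l = -801965/62 (l = (-16033 + 3099) + (-29/124 + (1/124)*(-85)) = -12934 + (-29/124 - 85/124) = -12934 - 57/62 = -801965/62 ≈ -12935.)
l - 1*29558 = -801965/62 - 1*29558 = -801965/62 - 29558 = -2634561/62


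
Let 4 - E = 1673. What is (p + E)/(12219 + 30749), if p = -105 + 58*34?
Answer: 99/21484 ≈ 0.0046081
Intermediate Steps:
E = -1669 (E = 4 - 1*1673 = 4 - 1673 = -1669)
p = 1867 (p = -105 + 1972 = 1867)
(p + E)/(12219 + 30749) = (1867 - 1669)/(12219 + 30749) = 198/42968 = 198*(1/42968) = 99/21484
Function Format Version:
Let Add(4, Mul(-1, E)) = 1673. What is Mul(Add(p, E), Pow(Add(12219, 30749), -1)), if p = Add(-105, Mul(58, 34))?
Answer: Rational(99, 21484) ≈ 0.0046081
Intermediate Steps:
E = -1669 (E = Add(4, Mul(-1, 1673)) = Add(4, -1673) = -1669)
p = 1867 (p = Add(-105, 1972) = 1867)
Mul(Add(p, E), Pow(Add(12219, 30749), -1)) = Mul(Add(1867, -1669), Pow(Add(12219, 30749), -1)) = Mul(198, Pow(42968, -1)) = Mul(198, Rational(1, 42968)) = Rational(99, 21484)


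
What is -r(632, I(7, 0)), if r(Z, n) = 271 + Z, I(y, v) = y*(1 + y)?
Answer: -903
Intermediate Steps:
-r(632, I(7, 0)) = -(271 + 632) = -1*903 = -903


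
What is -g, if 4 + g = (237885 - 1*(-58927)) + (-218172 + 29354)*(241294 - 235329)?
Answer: 1126002562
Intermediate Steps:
g = -1126002562 (g = -4 + ((237885 - 1*(-58927)) + (-218172 + 29354)*(241294 - 235329)) = -4 + ((237885 + 58927) - 188818*5965) = -4 + (296812 - 1126299370) = -4 - 1126002558 = -1126002562)
-g = -1*(-1126002562) = 1126002562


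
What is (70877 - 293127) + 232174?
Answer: 9924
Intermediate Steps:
(70877 - 293127) + 232174 = -222250 + 232174 = 9924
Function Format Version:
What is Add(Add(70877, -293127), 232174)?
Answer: 9924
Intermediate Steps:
Add(Add(70877, -293127), 232174) = Add(-222250, 232174) = 9924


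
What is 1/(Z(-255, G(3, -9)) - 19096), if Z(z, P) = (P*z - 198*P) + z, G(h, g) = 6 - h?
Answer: -1/20710 ≈ -4.8286e-5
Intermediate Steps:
Z(z, P) = z - 198*P + P*z (Z(z, P) = (-198*P + P*z) + z = z - 198*P + P*z)
1/(Z(-255, G(3, -9)) - 19096) = 1/((-255 - 198*(6 - 1*3) + (6 - 1*3)*(-255)) - 19096) = 1/((-255 - 198*(6 - 3) + (6 - 3)*(-255)) - 19096) = 1/((-255 - 198*3 + 3*(-255)) - 19096) = 1/((-255 - 594 - 765) - 19096) = 1/(-1614 - 19096) = 1/(-20710) = -1/20710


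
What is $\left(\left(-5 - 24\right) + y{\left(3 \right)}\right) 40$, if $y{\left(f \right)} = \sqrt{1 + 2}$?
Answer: $-1160 + 40 \sqrt{3} \approx -1090.7$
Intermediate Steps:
$y{\left(f \right)} = \sqrt{3}$
$\left(\left(-5 - 24\right) + y{\left(3 \right)}\right) 40 = \left(\left(-5 - 24\right) + \sqrt{3}\right) 40 = \left(-29 + \sqrt{3}\right) 40 = -1160 + 40 \sqrt{3}$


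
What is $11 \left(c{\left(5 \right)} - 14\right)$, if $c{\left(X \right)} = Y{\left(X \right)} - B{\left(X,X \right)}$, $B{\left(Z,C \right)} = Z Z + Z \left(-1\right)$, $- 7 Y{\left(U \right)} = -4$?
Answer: $- \frac{2574}{7} \approx -367.71$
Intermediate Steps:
$Y{\left(U \right)} = \frac{4}{7}$ ($Y{\left(U \right)} = \left(- \frac{1}{7}\right) \left(-4\right) = \frac{4}{7}$)
$B{\left(Z,C \right)} = Z^{2} - Z$
$c{\left(X \right)} = \frac{4}{7} - X \left(-1 + X\right)$
$11 \left(c{\left(5 \right)} - 14\right) = 11 \left(\left(\frac{4}{7} + 5 - 5^{2}\right) - 14\right) = 11 \left(\left(\frac{4}{7} + 5 - 25\right) - 14\right) = 11 \left(- \frac{136}{7} - 14\right) = 11 \left(- \frac{234}{7}\right) = - \frac{2574}{7}$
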